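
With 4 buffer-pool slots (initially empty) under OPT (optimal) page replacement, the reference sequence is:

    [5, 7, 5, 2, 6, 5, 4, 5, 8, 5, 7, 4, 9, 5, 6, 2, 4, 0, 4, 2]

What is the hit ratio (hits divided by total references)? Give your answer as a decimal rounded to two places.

5 -> fault, frames [5]
7 -> fault, frames [5, 7]
5 -> hit
2 -> fault, frames [5, 7, 2]
6 -> fault, frames [5, 7, 2, 6]
5 -> hit
4 -> fault, evict 2, frames [5, 7, 6, 4]
5 -> hit
8 -> fault, evict 6, frames [5, 7, 4, 8]
5 -> hit
7 -> hit
4 -> hit
9 -> fault, evict 8, frames [5, 7, 4, 9]
5 -> hit
6 -> fault, evict 9, frames [5, 7, 4, 6]
2 -> fault, evict 6, frames [5, 7, 4, 2]
4 -> hit
0 -> fault, evict 7, frames [5, 4, 2, 0]
4 -> hit
2 -> hit
Hits: 10 of 20 references → 10/20 = 0.5000.

0.50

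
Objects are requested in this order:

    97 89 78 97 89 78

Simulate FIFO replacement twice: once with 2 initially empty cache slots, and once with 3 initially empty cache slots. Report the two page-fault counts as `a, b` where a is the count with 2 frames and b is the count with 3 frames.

6, 3

2 frames: F F F F F F → 6 faults.
3 frames: F F F . . . → 3 faults.
3 < 6: adding a frame reduced faults, as is typical.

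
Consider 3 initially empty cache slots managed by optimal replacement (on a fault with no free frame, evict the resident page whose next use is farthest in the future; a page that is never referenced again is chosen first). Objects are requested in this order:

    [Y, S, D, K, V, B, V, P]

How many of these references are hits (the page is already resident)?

1

Y: fault, frames (Y)
S: fault, frames (Y S)
D: fault, frames (Y S D)
K: fault, evict D, frames (Y S K)
V: fault, evict K, frames (Y S V)
B: fault, evict S, frames (Y V B)
V: hit
P: fault, evict B, frames (Y V P)
Hits: 1.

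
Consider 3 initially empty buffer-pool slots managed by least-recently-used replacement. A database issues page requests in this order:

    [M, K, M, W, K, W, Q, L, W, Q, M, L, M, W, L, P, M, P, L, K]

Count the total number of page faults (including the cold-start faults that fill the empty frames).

11

M: miss, frames [M]
K: miss, frames [M, K]
M: hit
W: miss, frames [K, M, W]
K: hit
W: hit
Q: miss, evict M, frames [K, W, Q]
L: miss, evict K, frames [W, Q, L]
W: hit
Q: hit
M: miss, evict L, frames [W, Q, M]
L: miss, evict W, frames [Q, M, L]
M: hit
W: miss, evict Q, frames [L, M, W]
L: hit
P: miss, evict M, frames [W, L, P]
M: miss, evict W, frames [L, P, M]
P: hit
L: hit
K: miss, evict M, frames [P, L, K]
Page faults: 11.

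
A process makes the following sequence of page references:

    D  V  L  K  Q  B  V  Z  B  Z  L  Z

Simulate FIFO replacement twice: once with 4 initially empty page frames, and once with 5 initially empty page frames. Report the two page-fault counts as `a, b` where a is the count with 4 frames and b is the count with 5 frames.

4 frames: F F F F F F F F . . F . → 9 faults.
5 frames: F F F F F F . F . . . . → 7 faults.
7 < 9: adding a frame reduced faults, as is typical.

9, 7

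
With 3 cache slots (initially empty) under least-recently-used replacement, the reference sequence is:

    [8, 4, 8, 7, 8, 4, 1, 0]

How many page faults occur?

8: fault, frames [8]
4: fault, frames [8, 4]
8: hit
7: fault, frames [4, 8, 7]
8: hit
4: hit
1: fault, evict 7, frames [8, 4, 1]
0: fault, evict 8, frames [4, 1, 0]
Page faults: 5.

5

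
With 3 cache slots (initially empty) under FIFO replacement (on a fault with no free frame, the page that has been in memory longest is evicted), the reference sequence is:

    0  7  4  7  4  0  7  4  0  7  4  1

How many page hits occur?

8

0 -> miss, frames [0]
7 -> miss, frames [0, 7]
4 -> miss, frames [0, 7, 4]
7 -> hit
4 -> hit
0 -> hit
7 -> hit
4 -> hit
0 -> hit
7 -> hit
4 -> hit
1 -> miss, evict 0, frames [7, 4, 1]
Hits: 8.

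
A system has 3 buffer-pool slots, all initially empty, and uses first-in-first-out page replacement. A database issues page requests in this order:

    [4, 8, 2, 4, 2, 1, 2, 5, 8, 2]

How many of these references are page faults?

4 -> miss, frames [4]
8 -> miss, frames [4, 8]
2 -> miss, frames [4, 8, 2]
4 -> hit
2 -> hit
1 -> miss, evict 4, frames [8, 2, 1]
2 -> hit
5 -> miss, evict 8, frames [2, 1, 5]
8 -> miss, evict 2, frames [1, 5, 8]
2 -> miss, evict 1, frames [5, 8, 2]
Page faults: 7.

7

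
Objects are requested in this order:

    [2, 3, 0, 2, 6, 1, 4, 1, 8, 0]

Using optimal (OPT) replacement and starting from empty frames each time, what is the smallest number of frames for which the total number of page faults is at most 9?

2

f=1: 10 faults
f=2: 8 faults
f=3: 7 faults
f=4: 7 faults
f=5: 7 faults
f=6: 7 faults
f=7: 7 faults
Smallest f with faults ≤ 9 is 2.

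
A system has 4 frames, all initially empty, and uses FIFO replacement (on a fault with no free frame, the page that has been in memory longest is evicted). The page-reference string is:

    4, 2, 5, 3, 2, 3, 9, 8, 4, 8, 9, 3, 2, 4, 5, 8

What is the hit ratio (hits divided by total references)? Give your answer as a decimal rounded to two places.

4 -> miss, frames [4]
2 -> miss, frames [4, 2]
5 -> miss, frames [4, 2, 5]
3 -> miss, frames [4, 2, 5, 3]
2 -> hit
3 -> hit
9 -> miss, evict 4, frames [2, 5, 3, 9]
8 -> miss, evict 2, frames [5, 3, 9, 8]
4 -> miss, evict 5, frames [3, 9, 8, 4]
8 -> hit
9 -> hit
3 -> hit
2 -> miss, evict 3, frames [9, 8, 4, 2]
4 -> hit
5 -> miss, evict 9, frames [8, 4, 2, 5]
8 -> hit
Hits: 7 of 16 references → 7/16 = 0.4375.

0.44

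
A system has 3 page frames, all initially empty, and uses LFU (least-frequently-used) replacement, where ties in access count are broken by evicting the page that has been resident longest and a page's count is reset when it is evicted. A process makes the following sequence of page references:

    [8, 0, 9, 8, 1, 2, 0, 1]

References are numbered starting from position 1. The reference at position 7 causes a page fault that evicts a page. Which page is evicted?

1

pos 1: 8 → fault, frames (8)
pos 2: 0 → fault, frames (8 0)
pos 3: 9 → fault, frames (8 0 9)
pos 4: 8 → hit
pos 5: 1 → fault, evict 0, frames (8 9 1)
pos 6: 2 → fault, evict 9, frames (8 1 2)
pos 7: 0 → fault, evict 1, frames (8 2 0)
At position 7, page 1 is evicted.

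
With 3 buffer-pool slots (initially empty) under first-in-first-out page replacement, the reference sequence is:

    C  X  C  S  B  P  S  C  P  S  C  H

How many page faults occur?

8

C → fault, frames [C]
X → fault, frames [C, X]
C → hit
S → fault, frames [C, X, S]
B → fault, evict C, frames [X, S, B]
P → fault, evict X, frames [S, B, P]
S → hit
C → fault, evict S, frames [B, P, C]
P → hit
S → fault, evict B, frames [P, C, S]
C → hit
H → fault, evict P, frames [C, S, H]
Page faults: 8.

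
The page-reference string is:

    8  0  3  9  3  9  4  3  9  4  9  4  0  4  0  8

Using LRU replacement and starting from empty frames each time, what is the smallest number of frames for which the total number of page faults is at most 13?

2

f=1: 16 faults
f=2: 10 faults
f=3: 7 faults
f=4: 6 faults
f=5: 5 faults
Smallest f with faults ≤ 13 is 2.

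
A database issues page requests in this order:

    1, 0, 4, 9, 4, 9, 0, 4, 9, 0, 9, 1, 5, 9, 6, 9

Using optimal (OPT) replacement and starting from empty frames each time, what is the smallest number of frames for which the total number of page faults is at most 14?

f=1: 16 faults
f=2: 9 faults
f=3: 7 faults
f=4: 6 faults
f=5: 6 faults
f=6: 6 faults
Smallest f with faults ≤ 14 is 2.

2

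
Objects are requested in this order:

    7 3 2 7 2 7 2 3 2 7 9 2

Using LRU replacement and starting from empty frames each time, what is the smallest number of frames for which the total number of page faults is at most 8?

2

f=1: 12 faults
f=2: 8 faults
f=3: 4 faults
f=4: 4 faults
Smallest f with faults ≤ 8 is 2.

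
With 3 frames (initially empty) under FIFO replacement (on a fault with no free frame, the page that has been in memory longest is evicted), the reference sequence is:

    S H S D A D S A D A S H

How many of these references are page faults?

6

S -> miss, frames (S)
H -> miss, frames (S H)
S -> hit
D -> miss, frames (S H D)
A -> miss, evict S, frames (H D A)
D -> hit
S -> miss, evict H, frames (D A S)
A -> hit
D -> hit
A -> hit
S -> hit
H -> miss, evict D, frames (A S H)
Page faults: 6.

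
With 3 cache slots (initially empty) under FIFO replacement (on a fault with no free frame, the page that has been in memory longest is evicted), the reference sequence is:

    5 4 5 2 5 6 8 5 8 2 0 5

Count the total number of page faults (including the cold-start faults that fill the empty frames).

5: miss, frames {5}
4: miss, frames {5,4}
5: hit
2: miss, frames {5,4,2}
5: hit
6: miss, evict 5, frames {4,2,6}
8: miss, evict 4, frames {2,6,8}
5: miss, evict 2, frames {6,8,5}
8: hit
2: miss, evict 6, frames {8,5,2}
0: miss, evict 8, frames {5,2,0}
5: hit
Page faults: 8.

8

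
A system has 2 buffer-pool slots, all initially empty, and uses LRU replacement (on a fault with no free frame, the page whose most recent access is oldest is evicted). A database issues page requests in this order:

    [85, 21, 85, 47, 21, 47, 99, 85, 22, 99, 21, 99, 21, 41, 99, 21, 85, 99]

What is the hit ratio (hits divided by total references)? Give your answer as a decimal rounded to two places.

0.22

85 -> miss, frames {85}
21 -> miss, frames {85,21}
85 -> hit
47 -> miss, evict 21, frames {85,47}
21 -> miss, evict 85, frames {47,21}
47 -> hit
99 -> miss, evict 21, frames {47,99}
85 -> miss, evict 47, frames {99,85}
22 -> miss, evict 99, frames {85,22}
99 -> miss, evict 85, frames {22,99}
21 -> miss, evict 22, frames {99,21}
99 -> hit
21 -> hit
41 -> miss, evict 99, frames {21,41}
99 -> miss, evict 21, frames {41,99}
21 -> miss, evict 41, frames {99,21}
85 -> miss, evict 99, frames {21,85}
99 -> miss, evict 21, frames {85,99}
Hits: 4 of 18 references → 4/18 = 0.2222.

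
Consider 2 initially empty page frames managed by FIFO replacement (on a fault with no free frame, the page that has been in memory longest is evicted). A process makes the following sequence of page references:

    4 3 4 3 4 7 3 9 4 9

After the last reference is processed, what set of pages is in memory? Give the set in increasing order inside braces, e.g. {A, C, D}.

{4, 9}

4: fault, frames [4]
3: fault, frames [4, 3]
4: hit
3: hit
4: hit
7: fault, evict 4, frames [3, 7]
3: hit
9: fault, evict 3, frames [7, 9]
4: fault, evict 7, frames [9, 4]
9: hit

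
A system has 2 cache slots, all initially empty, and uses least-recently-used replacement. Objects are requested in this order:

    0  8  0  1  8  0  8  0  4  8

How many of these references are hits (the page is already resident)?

3

0 -> miss, frames (0)
8 -> miss, frames (0 8)
0 -> hit
1 -> miss, evict 8, frames (0 1)
8 -> miss, evict 0, frames (1 8)
0 -> miss, evict 1, frames (8 0)
8 -> hit
0 -> hit
4 -> miss, evict 8, frames (0 4)
8 -> miss, evict 0, frames (4 8)
Hits: 3.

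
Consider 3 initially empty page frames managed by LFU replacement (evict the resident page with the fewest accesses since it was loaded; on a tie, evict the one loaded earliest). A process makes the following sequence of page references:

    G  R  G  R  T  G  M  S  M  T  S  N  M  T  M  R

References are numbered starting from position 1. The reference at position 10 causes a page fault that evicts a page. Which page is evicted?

pos 1: G -> miss, frames (G)
pos 2: R -> miss, frames (G R)
pos 3: G -> hit
pos 4: R -> hit
pos 5: T -> miss, frames (G R T)
pos 6: G -> hit
pos 7: M -> miss, evict T, frames (G R M)
pos 8: S -> miss, evict M, frames (G R S)
pos 9: M -> miss, evict S, frames (G R M)
pos 10: T -> miss, evict M, frames (G R T)
At position 10, page M is evicted.

M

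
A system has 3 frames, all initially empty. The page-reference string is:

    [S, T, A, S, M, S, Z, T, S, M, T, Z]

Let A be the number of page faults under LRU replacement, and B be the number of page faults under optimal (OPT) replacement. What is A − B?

2

Under LRU: F F F . F . F F . F . F → 8 faults.
Under OPT: F F F . F . F . . F . . → 6 faults.
A − B = 8 − 6 = 2.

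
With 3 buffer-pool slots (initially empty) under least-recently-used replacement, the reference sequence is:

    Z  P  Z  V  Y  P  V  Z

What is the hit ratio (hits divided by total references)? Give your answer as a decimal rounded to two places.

0.25

Z -> fault, frames {Z}
P -> fault, frames {Z,P}
Z -> hit
V -> fault, frames {P,Z,V}
Y -> fault, evict P, frames {Z,V,Y}
P -> fault, evict Z, frames {V,Y,P}
V -> hit
Z -> fault, evict Y, frames {P,V,Z}
Hits: 2 of 8 references → 2/8 = 0.2500.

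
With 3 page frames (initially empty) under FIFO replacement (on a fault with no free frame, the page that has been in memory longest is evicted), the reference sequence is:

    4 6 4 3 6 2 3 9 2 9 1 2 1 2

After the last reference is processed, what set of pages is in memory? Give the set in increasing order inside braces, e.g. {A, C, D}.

4 → fault, frames [4]
6 → fault, frames [4, 6]
4 → hit
3 → fault, frames [4, 6, 3]
6 → hit
2 → fault, evict 4, frames [6, 3, 2]
3 → hit
9 → fault, evict 6, frames [3, 2, 9]
2 → hit
9 → hit
1 → fault, evict 3, frames [2, 9, 1]
2 → hit
1 → hit
2 → hit

{1, 2, 9}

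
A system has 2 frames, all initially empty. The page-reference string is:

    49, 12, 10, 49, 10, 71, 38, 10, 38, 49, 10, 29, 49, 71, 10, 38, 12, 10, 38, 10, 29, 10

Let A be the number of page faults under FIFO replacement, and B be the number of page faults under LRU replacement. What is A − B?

-1

Under FIFO: F F F F . F F F . F . F . F F F F F F . F F → 17 faults.
Under LRU: F F F F . F F F . F F F F F F F F F F . F . → 18 faults.
A − B = 17 − 18 = -1.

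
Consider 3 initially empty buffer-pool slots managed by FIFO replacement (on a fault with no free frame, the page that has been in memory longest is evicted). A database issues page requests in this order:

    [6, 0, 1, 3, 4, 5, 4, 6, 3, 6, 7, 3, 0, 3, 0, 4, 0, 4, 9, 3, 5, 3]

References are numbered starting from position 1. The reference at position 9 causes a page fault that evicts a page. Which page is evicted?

4

pos 1: 6: fault, frames {6}
pos 2: 0: fault, frames {6,0}
pos 3: 1: fault, frames {6,0,1}
pos 4: 3: fault, evict 6, frames {0,1,3}
pos 5: 4: fault, evict 0, frames {1,3,4}
pos 6: 5: fault, evict 1, frames {3,4,5}
pos 7: 4: hit
pos 8: 6: fault, evict 3, frames {4,5,6}
pos 9: 3: fault, evict 4, frames {5,6,3}
At position 9, page 4 is evicted.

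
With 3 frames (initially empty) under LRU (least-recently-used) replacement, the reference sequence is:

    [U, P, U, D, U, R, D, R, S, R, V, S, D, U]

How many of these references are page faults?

8

U -> miss, frames [U]
P -> miss, frames [U, P]
U -> hit
D -> miss, frames [P, U, D]
U -> hit
R -> miss, evict P, frames [D, U, R]
D -> hit
R -> hit
S -> miss, evict U, frames [D, R, S]
R -> hit
V -> miss, evict D, frames [S, R, V]
S -> hit
D -> miss, evict R, frames [V, S, D]
U -> miss, evict V, frames [S, D, U]
Page faults: 8.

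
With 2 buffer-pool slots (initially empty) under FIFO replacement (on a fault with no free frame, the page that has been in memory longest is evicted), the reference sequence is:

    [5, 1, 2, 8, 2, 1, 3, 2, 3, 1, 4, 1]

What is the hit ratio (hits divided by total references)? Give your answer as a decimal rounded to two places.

5: fault, frames {5}
1: fault, frames {5,1}
2: fault, evict 5, frames {1,2}
8: fault, evict 1, frames {2,8}
2: hit
1: fault, evict 2, frames {8,1}
3: fault, evict 8, frames {1,3}
2: fault, evict 1, frames {3,2}
3: hit
1: fault, evict 3, frames {2,1}
4: fault, evict 2, frames {1,4}
1: hit
Hits: 3 of 12 references → 3/12 = 0.2500.

0.25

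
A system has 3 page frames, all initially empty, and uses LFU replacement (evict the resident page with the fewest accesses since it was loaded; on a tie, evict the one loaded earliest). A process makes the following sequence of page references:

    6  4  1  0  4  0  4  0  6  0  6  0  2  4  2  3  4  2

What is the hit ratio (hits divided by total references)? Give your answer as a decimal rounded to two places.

6 -> miss, frames {6}
4 -> miss, frames {6,4}
1 -> miss, frames {6,4,1}
0 -> miss, evict 6, frames {4,1,0}
4 -> hit
0 -> hit
4 -> hit
0 -> hit
6 -> miss, evict 1, frames {4,0,6}
0 -> hit
6 -> hit
0 -> hit
2 -> miss, evict 6, frames {4,0,2}
4 -> hit
2 -> hit
3 -> miss, evict 2, frames {4,0,3}
4 -> hit
2 -> miss, evict 3, frames {4,0,2}
Hits: 10 of 18 references → 10/18 = 0.5556.

0.56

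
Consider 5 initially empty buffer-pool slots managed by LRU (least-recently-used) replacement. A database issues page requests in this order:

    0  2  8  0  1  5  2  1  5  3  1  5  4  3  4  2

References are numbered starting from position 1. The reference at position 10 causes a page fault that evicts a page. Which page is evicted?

8

pos 1: 0 → miss, frames {0}
pos 2: 2 → miss, frames {0,2}
pos 3: 8 → miss, frames {0,2,8}
pos 4: 0 → hit
pos 5: 1 → miss, frames {2,8,0,1}
pos 6: 5 → miss, frames {2,8,0,1,5}
pos 7: 2 → hit
pos 8: 1 → hit
pos 9: 5 → hit
pos 10: 3 → miss, evict 8, frames {0,2,1,5,3}
At position 10, page 8 is evicted.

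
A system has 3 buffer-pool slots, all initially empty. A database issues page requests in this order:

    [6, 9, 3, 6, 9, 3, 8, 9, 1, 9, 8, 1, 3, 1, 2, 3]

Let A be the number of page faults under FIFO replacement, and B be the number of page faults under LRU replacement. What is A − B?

1

Under FIFO: F F F . . . F . F F . . F . F . → 8 faults.
Under LRU: F F F . . . F . F . . . F . F . → 7 faults.
A − B = 8 − 7 = 1.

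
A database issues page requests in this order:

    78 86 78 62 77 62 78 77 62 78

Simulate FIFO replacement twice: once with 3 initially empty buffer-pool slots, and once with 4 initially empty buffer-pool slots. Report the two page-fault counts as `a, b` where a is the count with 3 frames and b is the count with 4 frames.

5, 4

3 frames: F F . F F . F . . . → 5 faults.
4 frames: F F . F F . . . . . → 4 faults.
4 < 5: adding a frame reduced faults, as is typical.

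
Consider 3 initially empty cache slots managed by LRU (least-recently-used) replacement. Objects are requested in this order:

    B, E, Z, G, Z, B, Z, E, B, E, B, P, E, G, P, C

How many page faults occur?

9

B -> fault, frames {B}
E -> fault, frames {B,E}
Z -> fault, frames {B,E,Z}
G -> fault, evict B, frames {E,Z,G}
Z -> hit
B -> fault, evict E, frames {G,Z,B}
Z -> hit
E -> fault, evict G, frames {B,Z,E}
B -> hit
E -> hit
B -> hit
P -> fault, evict Z, frames {E,B,P}
E -> hit
G -> fault, evict B, frames {P,E,G}
P -> hit
C -> fault, evict E, frames {G,P,C}
Page faults: 9.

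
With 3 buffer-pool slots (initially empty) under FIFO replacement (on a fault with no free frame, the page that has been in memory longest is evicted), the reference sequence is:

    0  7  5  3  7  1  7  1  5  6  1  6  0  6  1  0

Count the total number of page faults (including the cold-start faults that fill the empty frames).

0 → fault, frames (0)
7 → fault, frames (0 7)
5 → fault, frames (0 7 5)
3 → fault, evict 0, frames (7 5 3)
7 → hit
1 → fault, evict 7, frames (5 3 1)
7 → fault, evict 5, frames (3 1 7)
1 → hit
5 → fault, evict 3, frames (1 7 5)
6 → fault, evict 1, frames (7 5 6)
1 → fault, evict 7, frames (5 6 1)
6 → hit
0 → fault, evict 5, frames (6 1 0)
6 → hit
1 → hit
0 → hit
Page faults: 10.

10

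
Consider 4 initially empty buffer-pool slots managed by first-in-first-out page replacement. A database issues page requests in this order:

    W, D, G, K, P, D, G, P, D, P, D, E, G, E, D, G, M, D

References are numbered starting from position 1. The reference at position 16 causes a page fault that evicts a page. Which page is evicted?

K

pos 1: W → miss, frames {W}
pos 2: D → miss, frames {W,D}
pos 3: G → miss, frames {W,D,G}
pos 4: K → miss, frames {W,D,G,K}
pos 5: P → miss, evict W, frames {D,G,K,P}
pos 6: D → hit
pos 7: G → hit
pos 8: P → hit
pos 9: D → hit
pos 10: P → hit
pos 11: D → hit
pos 12: E → miss, evict D, frames {G,K,P,E}
pos 13: G → hit
pos 14: E → hit
pos 15: D → miss, evict G, frames {K,P,E,D}
pos 16: G → miss, evict K, frames {P,E,D,G}
At position 16, page K is evicted.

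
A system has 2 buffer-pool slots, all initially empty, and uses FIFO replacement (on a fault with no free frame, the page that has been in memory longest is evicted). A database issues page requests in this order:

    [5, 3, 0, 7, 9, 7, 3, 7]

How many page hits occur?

5 -> miss, frames [5]
3 -> miss, frames [5, 3]
0 -> miss, evict 5, frames [3, 0]
7 -> miss, evict 3, frames [0, 7]
9 -> miss, evict 0, frames [7, 9]
7 -> hit
3 -> miss, evict 7, frames [9, 3]
7 -> miss, evict 9, frames [3, 7]
Hits: 1.

1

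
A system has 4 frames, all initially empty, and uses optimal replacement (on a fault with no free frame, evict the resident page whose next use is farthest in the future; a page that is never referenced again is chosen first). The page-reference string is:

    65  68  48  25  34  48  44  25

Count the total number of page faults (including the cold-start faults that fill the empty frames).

6

65: miss, frames {65}
68: miss, frames {65,68}
48: miss, frames {65,68,48}
25: miss, frames {65,68,48,25}
34: miss, evict 68, frames {65,48,25,34}
48: hit
44: miss, evict 34, frames {65,48,25,44}
25: hit
Page faults: 6.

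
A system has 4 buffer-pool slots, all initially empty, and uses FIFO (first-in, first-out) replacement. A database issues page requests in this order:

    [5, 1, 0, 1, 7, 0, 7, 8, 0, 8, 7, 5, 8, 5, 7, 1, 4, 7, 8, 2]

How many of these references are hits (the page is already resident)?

9

5 -> miss, frames [5]
1 -> miss, frames [5, 1]
0 -> miss, frames [5, 1, 0]
1 -> hit
7 -> miss, frames [5, 1, 0, 7]
0 -> hit
7 -> hit
8 -> miss, evict 5, frames [1, 0, 7, 8]
0 -> hit
8 -> hit
7 -> hit
5 -> miss, evict 1, frames [0, 7, 8, 5]
8 -> hit
5 -> hit
7 -> hit
1 -> miss, evict 0, frames [7, 8, 5, 1]
4 -> miss, evict 7, frames [8, 5, 1, 4]
7 -> miss, evict 8, frames [5, 1, 4, 7]
8 -> miss, evict 5, frames [1, 4, 7, 8]
2 -> miss, evict 1, frames [4, 7, 8, 2]
Hits: 9.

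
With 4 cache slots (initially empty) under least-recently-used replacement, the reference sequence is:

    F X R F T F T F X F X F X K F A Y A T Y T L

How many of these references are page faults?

9

F -> miss, frames {F}
X -> miss, frames {F,X}
R -> miss, frames {F,X,R}
F -> hit
T -> miss, frames {X,R,F,T}
F -> hit
T -> hit
F -> hit
X -> hit
F -> hit
X -> hit
F -> hit
X -> hit
K -> miss, evict R, frames {T,F,X,K}
F -> hit
A -> miss, evict T, frames {X,K,F,A}
Y -> miss, evict X, frames {K,F,A,Y}
A -> hit
T -> miss, evict K, frames {F,Y,A,T}
Y -> hit
T -> hit
L -> miss, evict F, frames {A,Y,T,L}
Page faults: 9.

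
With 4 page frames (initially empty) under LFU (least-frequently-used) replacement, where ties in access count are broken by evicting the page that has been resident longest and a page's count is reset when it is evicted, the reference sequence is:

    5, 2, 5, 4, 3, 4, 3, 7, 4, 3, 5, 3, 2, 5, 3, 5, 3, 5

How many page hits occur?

5 -> miss, frames [5]
2 -> miss, frames [5, 2]
5 -> hit
4 -> miss, frames [5, 2, 4]
3 -> miss, frames [5, 2, 4, 3]
4 -> hit
3 -> hit
7 -> miss, evict 2, frames [5, 4, 3, 7]
4 -> hit
3 -> hit
5 -> hit
3 -> hit
2 -> miss, evict 7, frames [5, 4, 3, 2]
5 -> hit
3 -> hit
5 -> hit
3 -> hit
5 -> hit
Hits: 12.

12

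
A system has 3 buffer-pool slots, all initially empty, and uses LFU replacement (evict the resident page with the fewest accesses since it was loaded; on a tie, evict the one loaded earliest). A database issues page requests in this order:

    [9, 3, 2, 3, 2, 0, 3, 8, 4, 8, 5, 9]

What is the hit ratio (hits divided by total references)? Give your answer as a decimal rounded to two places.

9 → fault, frames (9)
3 → fault, frames (9 3)
2 → fault, frames (9 3 2)
3 → hit
2 → hit
0 → fault, evict 9, frames (3 2 0)
3 → hit
8 → fault, evict 0, frames (3 2 8)
4 → fault, evict 8, frames (3 2 4)
8 → fault, evict 4, frames (3 2 8)
5 → fault, evict 8, frames (3 2 5)
9 → fault, evict 5, frames (3 2 9)
Hits: 3 of 12 references → 3/12 = 0.2500.

0.25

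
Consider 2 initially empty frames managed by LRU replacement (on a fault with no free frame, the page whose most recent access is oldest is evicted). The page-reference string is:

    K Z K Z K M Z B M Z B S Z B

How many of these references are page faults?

11

K: miss, frames [K]
Z: miss, frames [K, Z]
K: hit
Z: hit
K: hit
M: miss, evict Z, frames [K, M]
Z: miss, evict K, frames [M, Z]
B: miss, evict M, frames [Z, B]
M: miss, evict Z, frames [B, M]
Z: miss, evict B, frames [M, Z]
B: miss, evict M, frames [Z, B]
S: miss, evict Z, frames [B, S]
Z: miss, evict B, frames [S, Z]
B: miss, evict S, frames [Z, B]
Page faults: 11.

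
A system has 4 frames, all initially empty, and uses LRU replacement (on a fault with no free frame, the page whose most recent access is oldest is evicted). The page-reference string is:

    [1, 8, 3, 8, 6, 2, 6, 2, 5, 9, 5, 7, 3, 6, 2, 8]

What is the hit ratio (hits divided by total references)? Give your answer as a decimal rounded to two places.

1 → miss, frames (1)
8 → miss, frames (1 8)
3 → miss, frames (1 8 3)
8 → hit
6 → miss, frames (1 3 8 6)
2 → miss, evict 1, frames (3 8 6 2)
6 → hit
2 → hit
5 → miss, evict 3, frames (8 6 2 5)
9 → miss, evict 8, frames (6 2 5 9)
5 → hit
7 → miss, evict 6, frames (2 9 5 7)
3 → miss, evict 2, frames (9 5 7 3)
6 → miss, evict 9, frames (5 7 3 6)
2 → miss, evict 5, frames (7 3 6 2)
8 → miss, evict 7, frames (3 6 2 8)
Hits: 4 of 16 references → 4/16 = 0.2500.

0.25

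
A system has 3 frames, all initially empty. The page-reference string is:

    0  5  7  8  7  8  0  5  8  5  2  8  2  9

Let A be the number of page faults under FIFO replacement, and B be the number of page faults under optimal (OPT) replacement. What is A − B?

Under FIFO: F F F F . . F F . . F F . F → 9 faults.
Under OPT: F F F F . . . F . . F . . F → 7 faults.
A − B = 9 − 7 = 2.

2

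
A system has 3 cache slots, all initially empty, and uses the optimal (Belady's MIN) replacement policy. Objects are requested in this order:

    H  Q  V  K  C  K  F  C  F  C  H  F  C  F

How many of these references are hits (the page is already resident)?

H -> miss, frames (H)
Q -> miss, frames (H Q)
V -> miss, frames (H Q V)
K -> miss, evict V, frames (H Q K)
C -> miss, evict Q, frames (H K C)
K -> hit
F -> miss, evict K, frames (H C F)
C -> hit
F -> hit
C -> hit
H -> hit
F -> hit
C -> hit
F -> hit
Hits: 8.

8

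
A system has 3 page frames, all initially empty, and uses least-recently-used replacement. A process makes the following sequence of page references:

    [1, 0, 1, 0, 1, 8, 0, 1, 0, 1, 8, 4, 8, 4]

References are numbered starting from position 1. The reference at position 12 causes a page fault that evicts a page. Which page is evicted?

0

pos 1: 1: fault, frames (1)
pos 2: 0: fault, frames (1 0)
pos 3: 1: hit
pos 4: 0: hit
pos 5: 1: hit
pos 6: 8: fault, frames (0 1 8)
pos 7: 0: hit
pos 8: 1: hit
pos 9: 0: hit
pos 10: 1: hit
pos 11: 8: hit
pos 12: 4: fault, evict 0, frames (1 8 4)
At position 12, page 0 is evicted.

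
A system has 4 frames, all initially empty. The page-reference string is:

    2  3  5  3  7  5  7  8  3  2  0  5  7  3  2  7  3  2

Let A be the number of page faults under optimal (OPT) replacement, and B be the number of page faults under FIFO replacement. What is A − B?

Under OPT: F F F . F . . F . . F . F . . . . . → 7 faults.
Under FIFO: F F F . F . . F . F F F F F F . . . → 11 faults.
A − B = 7 − 11 = -4.

-4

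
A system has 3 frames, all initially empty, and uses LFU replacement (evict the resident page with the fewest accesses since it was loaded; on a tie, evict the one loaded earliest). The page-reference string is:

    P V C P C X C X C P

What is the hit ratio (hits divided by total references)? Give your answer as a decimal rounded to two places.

0.60

P -> fault, frames (P)
V -> fault, frames (P V)
C -> fault, frames (P V C)
P -> hit
C -> hit
X -> fault, evict V, frames (P C X)
C -> hit
X -> hit
C -> hit
P -> hit
Hits: 6 of 10 references → 6/10 = 0.6000.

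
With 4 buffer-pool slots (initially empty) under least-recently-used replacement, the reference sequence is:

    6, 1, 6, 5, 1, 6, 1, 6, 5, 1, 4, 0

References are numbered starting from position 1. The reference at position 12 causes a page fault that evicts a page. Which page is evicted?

pos 1: 6: fault, frames {6}
pos 2: 1: fault, frames {6,1}
pos 3: 6: hit
pos 4: 5: fault, frames {1,6,5}
pos 5: 1: hit
pos 6: 6: hit
pos 7: 1: hit
pos 8: 6: hit
pos 9: 5: hit
pos 10: 1: hit
pos 11: 4: fault, frames {6,5,1,4}
pos 12: 0: fault, evict 6, frames {5,1,4,0}
At position 12, page 6 is evicted.

6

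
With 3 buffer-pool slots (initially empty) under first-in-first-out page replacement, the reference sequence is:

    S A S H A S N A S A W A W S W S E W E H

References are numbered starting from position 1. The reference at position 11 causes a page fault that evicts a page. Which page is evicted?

pos 1: S -> miss, frames {S}
pos 2: A -> miss, frames {S,A}
pos 3: S -> hit
pos 4: H -> miss, frames {S,A,H}
pos 5: A -> hit
pos 6: S -> hit
pos 7: N -> miss, evict S, frames {A,H,N}
pos 8: A -> hit
pos 9: S -> miss, evict A, frames {H,N,S}
pos 10: A -> miss, evict H, frames {N,S,A}
pos 11: W -> miss, evict N, frames {S,A,W}
At position 11, page N is evicted.

N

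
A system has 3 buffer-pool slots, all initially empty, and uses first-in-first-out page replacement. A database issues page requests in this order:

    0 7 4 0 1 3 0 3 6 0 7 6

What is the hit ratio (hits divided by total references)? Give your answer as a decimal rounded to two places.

0.33

0: fault, frames {0}
7: fault, frames {0,7}
4: fault, frames {0,7,4}
0: hit
1: fault, evict 0, frames {7,4,1}
3: fault, evict 7, frames {4,1,3}
0: fault, evict 4, frames {1,3,0}
3: hit
6: fault, evict 1, frames {3,0,6}
0: hit
7: fault, evict 3, frames {0,6,7}
6: hit
Hits: 4 of 12 references → 4/12 = 0.3333.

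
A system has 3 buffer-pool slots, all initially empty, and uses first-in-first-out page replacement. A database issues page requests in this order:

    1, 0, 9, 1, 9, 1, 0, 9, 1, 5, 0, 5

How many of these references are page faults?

4

1 → fault, frames (1)
0 → fault, frames (1 0)
9 → fault, frames (1 0 9)
1 → hit
9 → hit
1 → hit
0 → hit
9 → hit
1 → hit
5 → fault, evict 1, frames (0 9 5)
0 → hit
5 → hit
Page faults: 4.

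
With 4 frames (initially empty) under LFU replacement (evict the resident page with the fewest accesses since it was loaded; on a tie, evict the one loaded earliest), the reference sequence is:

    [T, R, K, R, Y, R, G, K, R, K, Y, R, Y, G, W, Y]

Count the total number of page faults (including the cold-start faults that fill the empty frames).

T: miss, frames (T)
R: miss, frames (T R)
K: miss, frames (T R K)
R: hit
Y: miss, frames (T R K Y)
R: hit
G: miss, evict T, frames (R K Y G)
K: hit
R: hit
K: hit
Y: hit
R: hit
Y: hit
G: hit
W: miss, evict G, frames (R K Y W)
Y: hit
Page faults: 6.

6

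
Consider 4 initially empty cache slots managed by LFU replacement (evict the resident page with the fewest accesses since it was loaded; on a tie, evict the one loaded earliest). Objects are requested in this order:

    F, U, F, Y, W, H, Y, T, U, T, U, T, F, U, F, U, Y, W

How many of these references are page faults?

F → fault, frames (F)
U → fault, frames (F U)
F → hit
Y → fault, frames (F U Y)
W → fault, frames (F U Y W)
H → fault, evict U, frames (F Y W H)
Y → hit
T → fault, evict W, frames (F Y H T)
U → fault, evict H, frames (F Y T U)
T → hit
U → hit
T → hit
F → hit
U → hit
F → hit
U → hit
Y → hit
W → fault, evict Y, frames (F T U W)
Page faults: 8.

8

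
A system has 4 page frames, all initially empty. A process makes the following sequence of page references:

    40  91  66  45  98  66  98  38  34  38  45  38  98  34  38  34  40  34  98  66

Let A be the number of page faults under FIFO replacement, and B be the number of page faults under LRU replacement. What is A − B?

Under FIFO: F F F F F . . F F . . . . . . . F . . F → 9 faults.
Under LRU: F F F F F . . F F . F . . . . . F . . F → 10 faults.
A − B = 9 − 10 = -1.

-1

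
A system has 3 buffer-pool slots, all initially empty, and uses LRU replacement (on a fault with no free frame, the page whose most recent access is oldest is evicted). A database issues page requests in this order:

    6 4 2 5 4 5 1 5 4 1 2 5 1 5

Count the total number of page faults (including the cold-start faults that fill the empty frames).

7

6: miss, frames [6]
4: miss, frames [6, 4]
2: miss, frames [6, 4, 2]
5: miss, evict 6, frames [4, 2, 5]
4: hit
5: hit
1: miss, evict 2, frames [4, 5, 1]
5: hit
4: hit
1: hit
2: miss, evict 5, frames [4, 1, 2]
5: miss, evict 4, frames [1, 2, 5]
1: hit
5: hit
Page faults: 7.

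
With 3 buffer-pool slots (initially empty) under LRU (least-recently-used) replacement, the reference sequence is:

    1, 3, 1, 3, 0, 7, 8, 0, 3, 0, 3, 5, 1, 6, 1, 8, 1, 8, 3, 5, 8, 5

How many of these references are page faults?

1 → fault, frames {1}
3 → fault, frames {1,3}
1 → hit
3 → hit
0 → fault, frames {1,3,0}
7 → fault, evict 1, frames {3,0,7}
8 → fault, evict 3, frames {0,7,8}
0 → hit
3 → fault, evict 7, frames {8,0,3}
0 → hit
3 → hit
5 → fault, evict 8, frames {0,3,5}
1 → fault, evict 0, frames {3,5,1}
6 → fault, evict 3, frames {5,1,6}
1 → hit
8 → fault, evict 5, frames {6,1,8}
1 → hit
8 → hit
3 → fault, evict 6, frames {1,8,3}
5 → fault, evict 1, frames {8,3,5}
8 → hit
5 → hit
Page faults: 12.

12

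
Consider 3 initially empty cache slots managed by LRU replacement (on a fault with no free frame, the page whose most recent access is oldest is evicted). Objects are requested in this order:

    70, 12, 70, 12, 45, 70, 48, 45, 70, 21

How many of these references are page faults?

5

70 -> miss, frames [70]
12 -> miss, frames [70, 12]
70 -> hit
12 -> hit
45 -> miss, frames [70, 12, 45]
70 -> hit
48 -> miss, evict 12, frames [45, 70, 48]
45 -> hit
70 -> hit
21 -> miss, evict 48, frames [45, 70, 21]
Page faults: 5.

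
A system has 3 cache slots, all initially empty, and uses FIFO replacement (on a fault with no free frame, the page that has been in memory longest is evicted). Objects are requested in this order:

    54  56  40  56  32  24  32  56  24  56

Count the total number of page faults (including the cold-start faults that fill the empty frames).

6

54: fault, frames [54]
56: fault, frames [54, 56]
40: fault, frames [54, 56, 40]
56: hit
32: fault, evict 54, frames [56, 40, 32]
24: fault, evict 56, frames [40, 32, 24]
32: hit
56: fault, evict 40, frames [32, 24, 56]
24: hit
56: hit
Page faults: 6.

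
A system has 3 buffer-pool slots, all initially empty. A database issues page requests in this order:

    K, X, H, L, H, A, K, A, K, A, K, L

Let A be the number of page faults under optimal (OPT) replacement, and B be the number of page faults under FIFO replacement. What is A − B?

-1

Under OPT: F F F F . F . . . . . . → 5 faults.
Under FIFO: F F F F . F F . . . . . → 6 faults.
A − B = 5 − 6 = -1.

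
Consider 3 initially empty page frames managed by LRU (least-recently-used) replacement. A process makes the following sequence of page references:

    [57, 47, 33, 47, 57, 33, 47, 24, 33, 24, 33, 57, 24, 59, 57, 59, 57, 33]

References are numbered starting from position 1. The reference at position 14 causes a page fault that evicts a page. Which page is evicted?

pos 1: 57 -> fault, frames {57}
pos 2: 47 -> fault, frames {57,47}
pos 3: 33 -> fault, frames {57,47,33}
pos 4: 47 -> hit
pos 5: 57 -> hit
pos 6: 33 -> hit
pos 7: 47 -> hit
pos 8: 24 -> fault, evict 57, frames {33,47,24}
pos 9: 33 -> hit
pos 10: 24 -> hit
pos 11: 33 -> hit
pos 12: 57 -> fault, evict 47, frames {24,33,57}
pos 13: 24 -> hit
pos 14: 59 -> fault, evict 33, frames {57,24,59}
At position 14, page 33 is evicted.

33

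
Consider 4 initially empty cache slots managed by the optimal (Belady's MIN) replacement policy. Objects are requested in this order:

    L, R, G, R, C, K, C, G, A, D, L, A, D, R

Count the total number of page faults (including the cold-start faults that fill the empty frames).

8

L → fault, frames {L}
R → fault, frames {L,R}
G → fault, frames {L,R,G}
R → hit
C → fault, frames {L,R,G,C}
K → fault, evict R, frames {L,G,C,K}
C → hit
G → hit
A → fault, evict K, frames {L,G,C,A}
D → fault, evict C, frames {L,G,A,D}
L → hit
A → hit
D → hit
R → fault, evict D, frames {L,G,A,R}
Page faults: 8.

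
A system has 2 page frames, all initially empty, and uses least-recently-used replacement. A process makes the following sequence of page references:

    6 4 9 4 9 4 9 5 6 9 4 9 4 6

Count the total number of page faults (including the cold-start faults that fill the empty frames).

6 → fault, frames (6)
4 → fault, frames (6 4)
9 → fault, evict 6, frames (4 9)
4 → hit
9 → hit
4 → hit
9 → hit
5 → fault, evict 4, frames (9 5)
6 → fault, evict 9, frames (5 6)
9 → fault, evict 5, frames (6 9)
4 → fault, evict 6, frames (9 4)
9 → hit
4 → hit
6 → fault, evict 9, frames (4 6)
Page faults: 8.

8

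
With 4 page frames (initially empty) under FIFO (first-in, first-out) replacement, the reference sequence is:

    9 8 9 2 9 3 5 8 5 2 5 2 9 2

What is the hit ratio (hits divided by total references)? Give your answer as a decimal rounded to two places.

0.57

9 -> miss, frames (9)
8 -> miss, frames (9 8)
9 -> hit
2 -> miss, frames (9 8 2)
9 -> hit
3 -> miss, frames (9 8 2 3)
5 -> miss, evict 9, frames (8 2 3 5)
8 -> hit
5 -> hit
2 -> hit
5 -> hit
2 -> hit
9 -> miss, evict 8, frames (2 3 5 9)
2 -> hit
Hits: 8 of 14 references → 8/14 = 0.5714.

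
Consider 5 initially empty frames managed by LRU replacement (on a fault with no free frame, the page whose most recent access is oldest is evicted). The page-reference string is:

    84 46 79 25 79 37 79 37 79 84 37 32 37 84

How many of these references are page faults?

6

84: fault, frames (84)
46: fault, frames (84 46)
79: fault, frames (84 46 79)
25: fault, frames (84 46 79 25)
79: hit
37: fault, frames (84 46 25 79 37)
79: hit
37: hit
79: hit
84: hit
37: hit
32: fault, evict 46, frames (25 79 84 37 32)
37: hit
84: hit
Page faults: 6.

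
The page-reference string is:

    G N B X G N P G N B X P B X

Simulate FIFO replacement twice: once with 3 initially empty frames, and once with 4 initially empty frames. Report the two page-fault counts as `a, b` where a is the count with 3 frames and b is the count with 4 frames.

3 frames: F F F F F F F . . F F . . . → 9 faults.
4 frames: F F F F . . F F F F F F . . → 10 faults.
10 > 9: adding a frame increased faults — Belady's anomaly.

9, 10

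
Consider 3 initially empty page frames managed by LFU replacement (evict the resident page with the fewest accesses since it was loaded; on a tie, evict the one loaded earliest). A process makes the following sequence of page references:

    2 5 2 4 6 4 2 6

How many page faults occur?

2 -> fault, frames {2}
5 -> fault, frames {2,5}
2 -> hit
4 -> fault, frames {2,5,4}
6 -> fault, evict 5, frames {2,4,6}
4 -> hit
2 -> hit
6 -> hit
Page faults: 4.

4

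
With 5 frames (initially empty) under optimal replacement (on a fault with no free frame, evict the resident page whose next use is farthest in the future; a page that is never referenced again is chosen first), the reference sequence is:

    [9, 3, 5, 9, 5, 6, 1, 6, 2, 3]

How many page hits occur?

4

9 -> fault, frames {9}
3 -> fault, frames {9,3}
5 -> fault, frames {9,3,5}
9 -> hit
5 -> hit
6 -> fault, frames {9,3,5,6}
1 -> fault, frames {9,3,5,6,1}
6 -> hit
2 -> fault, evict 1, frames {9,3,5,6,2}
3 -> hit
Hits: 4.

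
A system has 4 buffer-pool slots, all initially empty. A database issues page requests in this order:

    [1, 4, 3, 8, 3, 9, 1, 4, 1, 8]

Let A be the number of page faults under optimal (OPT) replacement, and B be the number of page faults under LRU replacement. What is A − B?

Under OPT: F F F F . F . . . . → 5 faults.
Under LRU: F F F F . F F F . F → 8 faults.
A − B = 5 − 8 = -3.

-3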